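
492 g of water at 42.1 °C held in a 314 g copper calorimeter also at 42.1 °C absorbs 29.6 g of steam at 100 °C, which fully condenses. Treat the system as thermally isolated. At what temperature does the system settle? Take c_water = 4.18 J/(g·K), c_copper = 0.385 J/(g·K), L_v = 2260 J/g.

T_f ≈ 74.3 °C

Net heat exchanged in the isolated system is zero:
steam→water at 100 °C releases m L_v = 29.6·2260 = 66896
  condensate cools 100→T: 29.6·4.18·(T − 100) = 123.73(T − 100)
  water warms: 492·4.18·(T − 42.1) = 2056.6(T − 42.1)
  copper cup: 314·0.385·(T − 42.1) = 120.89(T − 42.1)
2301.2 T = 66896 + 12373 + 91671 = 170939
T ≈ 74.28 °C (< 100 °C, so full condensation is consistent).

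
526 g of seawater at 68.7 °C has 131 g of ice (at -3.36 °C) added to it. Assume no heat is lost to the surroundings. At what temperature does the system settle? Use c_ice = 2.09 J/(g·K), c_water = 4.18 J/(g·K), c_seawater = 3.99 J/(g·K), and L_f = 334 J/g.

Net heat exchanged in the isolated system is zero:
ice -3.36→0 °C: 131·2.09·3.36 = 919.93
  fusion: m_ice L_f = 131·334 = 43754
  meltwater 0→T: 131·4.18·T = 547.58 T
  seawater: 2098.7(T − 68.7)
2646.3 T = 144183 − 44674 = 99510
T ≈ 37.60 °C. Since T > 0 °C, the all-ice-melts assumption holds.

T_f ≈ 37.6 °C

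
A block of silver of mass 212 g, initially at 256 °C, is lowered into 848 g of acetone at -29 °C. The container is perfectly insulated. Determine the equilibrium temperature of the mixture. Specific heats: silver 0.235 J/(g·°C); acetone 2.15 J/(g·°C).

Energy conservation, ΣQ = 0:
212·0.235·(T − 256) + 848·2.15·(T − (-29)) = 0
(49.82 + 1823.2) T = 49.82·256 + 1823.2·(-29)
T = -40119 / 1873 = -21.4 °C

T_f ≈ -21.4 °C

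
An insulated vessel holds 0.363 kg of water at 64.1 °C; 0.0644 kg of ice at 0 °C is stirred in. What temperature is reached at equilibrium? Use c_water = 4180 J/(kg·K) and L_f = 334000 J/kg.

T_f ≈ 42.4 °C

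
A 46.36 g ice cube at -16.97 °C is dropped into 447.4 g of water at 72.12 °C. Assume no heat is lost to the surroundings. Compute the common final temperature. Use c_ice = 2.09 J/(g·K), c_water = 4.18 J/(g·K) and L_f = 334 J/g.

Heat gained plus heat lost sum to zero:
warm ice to 0 °C: 46.36×2.09×(0 − (-16.97)) = 1644.3
  fusion: m_ice L_f = 46.36×334 = 15484
  meltwater 0→T: 46.36×4.18×T = 193.78 T
  water: 1870.1(T − 72.12)
2063.9 T = 134874 − 17129 = 117745
T ≈ 57.05 °C — above 0 °C, consistent with complete melting.

T_f ≈ 57.0 °C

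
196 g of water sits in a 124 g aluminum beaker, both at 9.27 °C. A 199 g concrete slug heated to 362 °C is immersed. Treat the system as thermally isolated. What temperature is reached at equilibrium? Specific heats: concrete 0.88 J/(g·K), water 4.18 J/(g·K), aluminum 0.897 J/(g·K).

T_f ≈ 65.1 °C

Net heat exchanged in the isolated system is zero:
199*0.88*(T − 362) + 196*4.18*(T − 9.27) + 124*0.897*(T − 9.27) = 0
175.12(T − 362) + 819.28(T − 9.27) + 111.23(T − 9.27) = 0
(175.12 + 819.28 + 111.23) T = 175.12*362 + 819.28*9.27 + 111.23*9.27
T = 72019 / 1105.6 = 65.1 °C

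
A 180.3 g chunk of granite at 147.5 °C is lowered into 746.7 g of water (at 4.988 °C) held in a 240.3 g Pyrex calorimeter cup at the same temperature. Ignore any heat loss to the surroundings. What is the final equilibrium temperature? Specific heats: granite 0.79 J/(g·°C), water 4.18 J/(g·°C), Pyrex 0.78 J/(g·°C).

Taking heat into each body as positive, Σ m c ΔT = 0:
180.3*0.79*(T − 147.5) + 746.7*4.18*(T − 4.988) + 240.3*0.78*(T − 4.988) = 0
(142.44 + 3121.2 + 187.43) T = 142.44*147.5 + 3121.2*4.988 + 187.43*4.988
T = 37513 / 3451.1 = 10.9 °C

T_f ≈ 10.9 °C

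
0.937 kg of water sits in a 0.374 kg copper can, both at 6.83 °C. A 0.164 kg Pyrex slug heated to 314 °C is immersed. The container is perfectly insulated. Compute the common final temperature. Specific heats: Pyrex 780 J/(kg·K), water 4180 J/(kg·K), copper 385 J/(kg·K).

T_f ≈ 16.2 °C

Energy conservation, ΣQ = 0:
0.164×780×(T − 314) + 0.937×4180×(T − 6.83) + 0.374×385×(T − 6.83) = 0
127.92(T − 314) + 3916.7(T − 6.83) + 143.99(T − 6.83) = 0
4188.6 T = 67901
T = 67901 / 4188.6 = 16.2 °C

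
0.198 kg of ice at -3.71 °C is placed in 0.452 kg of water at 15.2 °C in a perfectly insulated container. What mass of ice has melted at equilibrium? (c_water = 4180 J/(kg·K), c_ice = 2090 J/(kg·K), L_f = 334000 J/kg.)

m_melted ≈ 0.0814 kg

Heat available from the water dropping to 0 °C: 0.452·4180·15.2 = 28718 J.
Warming the ice to 0 °C takes 0.198·2090·3.71 = 1535.3 J, leaving 27183 J for melting.
Melting all 0.198 kg of ice would need 0.198·334000 = 66132 J.
27183 J < 66132 J, so only part of the ice melts and the system sits at 0 °C.
Mass melted = 27183/334000 ≈ 0.08139 kg.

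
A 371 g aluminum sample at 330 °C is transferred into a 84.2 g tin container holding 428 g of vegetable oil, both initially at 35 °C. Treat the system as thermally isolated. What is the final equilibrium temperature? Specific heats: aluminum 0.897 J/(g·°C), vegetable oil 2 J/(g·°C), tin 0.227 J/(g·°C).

Taking heat into each body as positive, Σ m c ΔT = 0:
371×0.897×(T − 330) + 428×2×(T − 35) + 84.2×0.227×(T − 35) = 0
332.79(T − 330) + 856(T − 35) + 19.11(T − 35) = 0
(332.79 + 856 + 19.11) T = 332.79×330 + 856×35 + 19.11×35
T ≈ 116.28 °C

T_f ≈ 116.3 °C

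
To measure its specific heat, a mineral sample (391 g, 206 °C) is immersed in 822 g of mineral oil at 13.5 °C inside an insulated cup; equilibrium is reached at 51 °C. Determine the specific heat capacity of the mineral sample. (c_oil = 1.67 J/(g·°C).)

c ≈ 0.849 J/(g·°C)

Heat lost by the mineral sample = heat gained by the oil:
391×c×(206 − 51) = 822×1.67×(51 − 13.5)
60605 c = 51478  ⇒  c ≈ 0.8494 J/(g·°C)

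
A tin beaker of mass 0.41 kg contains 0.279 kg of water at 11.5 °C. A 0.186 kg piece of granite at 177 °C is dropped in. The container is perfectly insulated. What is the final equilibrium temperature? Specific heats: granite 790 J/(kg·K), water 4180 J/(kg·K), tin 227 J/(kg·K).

Conservation of energy gives ΣQ = 0:
0.186*790*(T − 177) + 0.279*4180*(T − 11.5) + 0.41*227*(T − 11.5) = 0
(146.94 + 1166.2 + 93.07) T = 146.94*177 + 1166.2*11.5 + 93.07*11.5
T = 40490/1406.2 ≈ 28.79 °C

T_f ≈ 28.8 °C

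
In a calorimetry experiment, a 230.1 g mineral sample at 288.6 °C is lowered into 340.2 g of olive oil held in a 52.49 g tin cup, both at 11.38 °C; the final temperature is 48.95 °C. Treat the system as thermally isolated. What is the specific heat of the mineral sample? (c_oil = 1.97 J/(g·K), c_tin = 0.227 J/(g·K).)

c ≈ 0.465 J/(g·K)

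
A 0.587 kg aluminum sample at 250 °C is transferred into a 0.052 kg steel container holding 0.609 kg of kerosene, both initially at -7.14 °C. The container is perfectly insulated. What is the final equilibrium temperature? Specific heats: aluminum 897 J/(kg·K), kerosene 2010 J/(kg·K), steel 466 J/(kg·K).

T_f ≈ 69.1 °C

Taking heat into each body as positive, Σ m c ΔT = 0:
0.587·897·(T − 250) + 0.609·2010·(T − (-7.14)) + 0.052·466·(T − (-7.14)) = 0
526.54(T − 250) + 1224.1(T − (-7.14)) + 24.23(T − (-7.14)) = 0
1774.9 T = 122722
T ≈ 69.14 °C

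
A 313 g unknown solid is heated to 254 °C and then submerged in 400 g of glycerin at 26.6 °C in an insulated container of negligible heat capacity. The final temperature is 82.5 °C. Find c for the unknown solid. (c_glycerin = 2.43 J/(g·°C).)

c ≈ 1.01 J/(g·°C)

Heat lost by the unknown solid = heat gained by the glycerin:
313·c·(254 − 82.5) = 400·2.43·(82.5 − 26.6)
53680 c = 54335  ⇒  c ≈ 1.012 J/(g·°C)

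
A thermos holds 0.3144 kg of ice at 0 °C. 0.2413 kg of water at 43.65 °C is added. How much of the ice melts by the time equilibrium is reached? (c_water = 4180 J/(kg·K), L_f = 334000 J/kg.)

Heat available from the water dropping to 0 °C: 0.2413×4180×43.65 = 44027 J.
Fully melting the ice requires m_ice L_f = 0.3144×334000 = 105010 J.
That's not enough to melt it all — equilibrium is at 0 °C with ice remaining.
m_melt = 44027 / L_f = 0.1318 kg.

m_melted ≈ 0.132 kg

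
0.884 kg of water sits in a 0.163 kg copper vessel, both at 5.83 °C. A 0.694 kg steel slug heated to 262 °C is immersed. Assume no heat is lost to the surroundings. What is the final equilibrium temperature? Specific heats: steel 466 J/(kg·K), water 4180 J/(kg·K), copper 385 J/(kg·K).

Conservation of energy gives ΣQ = 0:
0.694*466*(T − 262) + 0.884*4180*(T − 5.83) + 0.163*385*(T − 5.83) = 0
323.4(T − 262) + 3695.1(T − 5.83) + 62.76(T − 5.83) = 0
(323.4 + 3695.1 + 62.76) T = 323.4*262 + 3695.1*5.83 + 62.76*5.83
T = 106640/4081.3 ≈ 26.13 °C

T_f ≈ 26.1 °C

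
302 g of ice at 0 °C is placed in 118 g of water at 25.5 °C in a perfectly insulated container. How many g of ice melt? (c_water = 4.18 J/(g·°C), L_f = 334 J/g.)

Heat available from the water dropping to 0 °C: 118·4.18·25.5 = 12578 J.
Fully melting the ice requires m_ice L_f = 302·334 = 100868 J.
That's not enough to melt it all — equilibrium is at 0 °C with ice remaining.
m_melt = 12578 / L_f = 37.66 g.

m_melted ≈ 37.7 g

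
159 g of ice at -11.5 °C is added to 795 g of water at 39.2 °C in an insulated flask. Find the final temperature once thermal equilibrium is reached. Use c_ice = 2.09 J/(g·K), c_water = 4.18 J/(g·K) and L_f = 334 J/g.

T_f ≈ 18.4 °C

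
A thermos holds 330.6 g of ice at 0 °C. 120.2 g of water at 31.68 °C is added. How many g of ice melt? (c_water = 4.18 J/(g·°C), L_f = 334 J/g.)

m_melted ≈ 47.7 g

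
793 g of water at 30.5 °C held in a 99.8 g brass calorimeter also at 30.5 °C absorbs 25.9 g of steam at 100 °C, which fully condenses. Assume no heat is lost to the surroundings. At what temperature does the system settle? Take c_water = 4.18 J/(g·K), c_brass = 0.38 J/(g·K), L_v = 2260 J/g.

Setting the total heat transfer to zero:
steam→water at 100 °C releases m L_v = 25.9·2260 = 58534; condensate cools 100→T: 25.9·4.18·(T − 100) = 108.26(T − 100); water warms: 793·4.18·(T − 30.5) = 3314.7(T − 30.5); brass cup: 99.8·0.38·(T − 30.5) = 37.92(T − 30.5)
3460.9 T = 58534 + 10826 + 102256 = 171616
T ≈ 49.59 °C — below 100 °C, confirming all the steam condensed.

T_f ≈ 49.6 °C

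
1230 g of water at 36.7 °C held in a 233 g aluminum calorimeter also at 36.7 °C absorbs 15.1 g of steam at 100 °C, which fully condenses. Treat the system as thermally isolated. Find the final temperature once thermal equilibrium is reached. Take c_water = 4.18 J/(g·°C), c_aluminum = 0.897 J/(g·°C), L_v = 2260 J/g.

T_f ≈ 43.7 °C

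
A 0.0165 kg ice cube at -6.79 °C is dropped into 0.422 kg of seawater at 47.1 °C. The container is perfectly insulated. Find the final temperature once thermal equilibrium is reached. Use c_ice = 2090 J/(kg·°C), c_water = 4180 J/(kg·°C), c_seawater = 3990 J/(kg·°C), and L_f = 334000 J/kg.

T_f ≈ 42.0 °C

Conservation of energy gives ΣQ = 0:
ice -6.79→0 °C: 0.0165×2090×6.79 = 234.15; latent heat to melt: 0.0165×334000 = 5511; meltwater 0→T: 0.0165×4180×T = 68.97 T; seawater cools: 0.422×3990×(T − 47.1) = 1683.8(T − 47.1)
1752.8 T = 79306 − 5745.2 = 73561
T ≈ 41.97 °C. Since T > 0 °C, the all-ice-melts assumption holds.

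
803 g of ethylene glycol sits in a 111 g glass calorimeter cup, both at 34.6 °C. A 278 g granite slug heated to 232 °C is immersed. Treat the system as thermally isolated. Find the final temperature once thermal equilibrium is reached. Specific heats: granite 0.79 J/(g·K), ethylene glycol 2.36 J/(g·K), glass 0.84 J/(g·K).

T_f ≈ 54.2 °C

Conservation of energy gives ΣQ = 0:
278*0.79*(T − 232) + 803*2.36*(T − 34.6) + 111*0.84*(T − 34.6) = 0
219.62(T − 232) + 1895.1(T − 34.6) + 93.24(T − 34.6) = 0
2207.9 T = 119748
T = 119748 / 2207.9 = 54.2 °C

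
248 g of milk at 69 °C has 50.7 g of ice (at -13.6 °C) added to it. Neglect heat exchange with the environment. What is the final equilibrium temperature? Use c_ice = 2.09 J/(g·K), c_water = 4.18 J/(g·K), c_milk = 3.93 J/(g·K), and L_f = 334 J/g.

T_f ≈ 41.2 °C

Energy conservation, ΣQ = 0:
ice -13.6→0 °C: 50.7·2.09·13.6 = 1441.1
  melt ice: 50.7·334 = 16934
  warm the meltwater: 211.93 T
  milk: 974.64(T − 69)
1186.6 T = 67250 − 18375 = 48875
T ≈ 41.19 °C — above 0 °C, consistent with complete melting.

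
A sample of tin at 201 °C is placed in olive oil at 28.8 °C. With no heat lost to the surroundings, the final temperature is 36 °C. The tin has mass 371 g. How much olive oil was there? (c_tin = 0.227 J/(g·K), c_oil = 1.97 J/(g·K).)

m ≈ 980 g

Energy conservation, ΣQ = 0:
371·0.227·(36 − 201) + m·1.97·(36 − 28.8) = 0
14.18 m = 13896
m = 13896/14.18 ≈ 979.7 g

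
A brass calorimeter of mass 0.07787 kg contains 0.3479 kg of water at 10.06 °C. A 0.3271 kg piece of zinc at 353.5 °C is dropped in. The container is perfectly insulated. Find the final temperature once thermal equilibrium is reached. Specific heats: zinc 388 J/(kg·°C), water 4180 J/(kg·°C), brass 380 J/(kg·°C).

T_f ≈ 37.1 °C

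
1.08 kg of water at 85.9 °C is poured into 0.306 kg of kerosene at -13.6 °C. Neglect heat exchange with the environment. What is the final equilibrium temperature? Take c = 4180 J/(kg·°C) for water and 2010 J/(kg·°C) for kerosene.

Setting the total heat transfer to zero:
1.08·4180·(T − 85.9) + 0.306·2010·(T − (-13.6)) = 0
(4514.4 + 615.06) T = 4514.4·85.9 + 615.06·(-13.6)
T = 379422 / 5129.5 = 74 °C

T_f ≈ 74.0 °C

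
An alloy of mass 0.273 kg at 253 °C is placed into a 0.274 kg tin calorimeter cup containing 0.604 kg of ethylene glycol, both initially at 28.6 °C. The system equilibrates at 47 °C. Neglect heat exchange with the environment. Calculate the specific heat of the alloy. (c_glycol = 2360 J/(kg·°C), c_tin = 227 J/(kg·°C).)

c ≈ 487 J/(kg·°C)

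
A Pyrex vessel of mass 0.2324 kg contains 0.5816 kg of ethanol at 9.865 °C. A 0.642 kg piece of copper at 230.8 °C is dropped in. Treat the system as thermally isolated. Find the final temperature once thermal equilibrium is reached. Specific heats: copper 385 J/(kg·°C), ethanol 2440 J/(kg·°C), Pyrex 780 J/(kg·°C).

Heat gained plus heat lost sum to zero:
0.642·385·(T − 230.8) + 0.5816·2440·(T − 9.865) + 0.2324·780·(T − 9.865) = 0
1847.5 T = 72835
T = 72835/1847.5 ≈ 39.42 °C

T_f ≈ 39.4 °C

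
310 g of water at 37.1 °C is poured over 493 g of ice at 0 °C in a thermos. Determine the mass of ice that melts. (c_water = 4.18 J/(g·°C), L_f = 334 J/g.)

m_melted ≈ 144 g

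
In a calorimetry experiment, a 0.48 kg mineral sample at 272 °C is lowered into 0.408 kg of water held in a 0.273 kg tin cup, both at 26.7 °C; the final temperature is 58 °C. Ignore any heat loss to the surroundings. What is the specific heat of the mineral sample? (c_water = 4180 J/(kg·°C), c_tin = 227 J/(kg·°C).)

c ≈ 539 J/(kg·°C)

Energy conservation, ΣQ = 0:
0.48×c×(58 − 272) + 0.408×4180×(58 − 26.7) + 0.273×227×(58 − 26.7) = 0
-102.72 c = -55320
c = -55320/-102.72 ≈ 538.6 J/(kg·°C)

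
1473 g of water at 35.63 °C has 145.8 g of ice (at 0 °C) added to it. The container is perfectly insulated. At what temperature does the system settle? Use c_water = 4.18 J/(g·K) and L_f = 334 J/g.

Setting the total heat transfer to zero:
fusion: m_ice L_f = 145.8×334 = 48697
  warm the meltwater: 609.44 T
  water cools: 1473×4.18×(T − 35.63) = 6157.1(T − 35.63)
6766.6 T = 219379 − 48697 = 170682
T ≈ 25.22 °C — above 0 °C, consistent with complete melting.

T_f ≈ 25.2 °C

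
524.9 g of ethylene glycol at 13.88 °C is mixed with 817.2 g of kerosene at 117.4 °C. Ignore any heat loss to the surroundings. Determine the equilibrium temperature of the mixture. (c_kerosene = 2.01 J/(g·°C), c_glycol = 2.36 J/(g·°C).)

T_f ≈ 72.9 °C

|Q_kerosene| = |Q_glycol|:
817.2·2.01·(117.4 − T) = 524.9·2.36·(T − 13.88)
1642.6(117.4 − T) = 1238.8(T − 13.88)
2881.3 T = 210032  ⇒  T ≈ 72.89 °C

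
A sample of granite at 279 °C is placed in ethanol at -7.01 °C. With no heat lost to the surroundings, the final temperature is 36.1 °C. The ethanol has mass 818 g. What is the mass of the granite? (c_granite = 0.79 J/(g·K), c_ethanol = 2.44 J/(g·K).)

m ≈ 448 g

Energy conservation, ΣQ = 0:
m×0.79×(36.1 − 279) + 818×2.44×(36.1 − (-7.01)) = 0
-191.89 m = -86044
m = -86044/-191.89 ≈ 448.4 g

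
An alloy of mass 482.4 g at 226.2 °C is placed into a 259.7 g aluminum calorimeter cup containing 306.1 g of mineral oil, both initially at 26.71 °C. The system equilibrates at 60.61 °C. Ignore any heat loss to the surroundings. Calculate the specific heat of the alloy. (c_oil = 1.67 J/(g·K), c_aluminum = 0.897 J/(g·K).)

c ≈ 0.316 J/(g·K)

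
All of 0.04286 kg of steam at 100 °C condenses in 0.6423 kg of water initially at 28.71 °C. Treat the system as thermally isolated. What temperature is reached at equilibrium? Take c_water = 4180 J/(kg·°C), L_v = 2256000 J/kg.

Energy balance with sensible and latent terms:
steam→water at 100 °C releases m L_v = 0.04286·2256000 = 96692; condensed water 100 °C→T: 179.15(T − 100); water warms: 0.6423·4180·(T − 28.71) = 2684.8(T − 28.71)
2864 T = 96692 + 17915 + 77081 = 191689
T ≈ 66.93 °C (< 100 °C, so full condensation is consistent).

T_f ≈ 66.9 °C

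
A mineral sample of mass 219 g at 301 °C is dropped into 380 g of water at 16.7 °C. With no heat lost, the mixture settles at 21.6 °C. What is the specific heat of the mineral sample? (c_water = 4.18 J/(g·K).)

Heat lost by the mineral sample = heat gained by the water:
219·c·(301 − 21.6) = 380·4.18·(21.6 − 16.7)
61189 c = 7783.2  ⇒  c ≈ 0.1272 J/(g·K)

c ≈ 0.127 J/(g·K)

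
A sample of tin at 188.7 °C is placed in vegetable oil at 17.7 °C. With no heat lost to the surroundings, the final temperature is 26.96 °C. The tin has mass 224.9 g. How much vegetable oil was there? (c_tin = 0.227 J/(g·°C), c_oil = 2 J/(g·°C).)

Let T be the final temperature. ΣQ_i = 0:
224.9×0.227×(26.96 − 188.7) + m×2×(26.96 − 17.7) = 0
18.52 m = 8257.2
m = 8257.2/18.52 ≈ 445.9 g

m ≈ 446 g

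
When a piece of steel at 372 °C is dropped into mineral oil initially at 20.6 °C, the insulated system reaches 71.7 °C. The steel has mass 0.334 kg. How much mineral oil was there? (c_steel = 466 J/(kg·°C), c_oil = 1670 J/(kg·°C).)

|Q_steel| = |Q_oil|:
0.334×466×(372 − 71.7) = m×1670×(71.7 − 20.6)
85337 m = 46740  ⇒  m ≈ 0.5477 kg

m ≈ 0.548 kg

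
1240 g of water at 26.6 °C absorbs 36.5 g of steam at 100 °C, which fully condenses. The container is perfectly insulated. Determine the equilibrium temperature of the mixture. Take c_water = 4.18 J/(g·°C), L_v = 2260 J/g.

T_f ≈ 44.2 °C

Net heat exchanged in the isolated system is zero:
condense steam: −36.5×2260 = −82490
  condensed water 100 °C→T: 152.57(T − 100)
  water warms: 1240×4.18×(T − 26.6) = 5183.2(T − 26.6)
5335.8 T = 82490 + 15257 + 137873 = 235620
T ≈ 44.16 °C — below 100 °C, confirming all the steam condensed.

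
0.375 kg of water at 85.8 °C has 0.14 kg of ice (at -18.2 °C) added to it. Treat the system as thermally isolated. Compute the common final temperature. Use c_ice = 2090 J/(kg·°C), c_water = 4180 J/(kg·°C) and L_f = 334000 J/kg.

T_f ≈ 38.3 °C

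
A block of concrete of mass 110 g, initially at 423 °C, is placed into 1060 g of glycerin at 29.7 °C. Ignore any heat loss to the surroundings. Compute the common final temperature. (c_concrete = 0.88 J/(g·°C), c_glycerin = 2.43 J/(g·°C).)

T_f ≈ 43.9 °C

T_f is the heat-capacity-weighted average of the initial temperatures:
T_f = (96.8×423 + 2575.8×29.7) / (96.8 + 2575.8)
    = 117448 / 2672.6 ≈ 43.95 °C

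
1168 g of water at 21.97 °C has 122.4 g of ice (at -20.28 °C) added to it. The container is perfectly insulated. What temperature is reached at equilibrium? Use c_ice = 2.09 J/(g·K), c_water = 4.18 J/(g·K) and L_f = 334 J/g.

T_f ≈ 11.3 °C

Conservation of energy gives ΣQ = 0:
warm ice to 0 °C: 122.4·2.09·(0 − (-20.28)) = 5187.9
  melt ice: 122.4·334 = 40882
  meltwater 0→T: 122.4·4.18·T = 511.63 T
  water: 4882.2(T − 21.97)
5393.9 T = 107263 − 46070 = 61193
T ≈ 11.34 °C — above 0 °C, consistent with complete melting.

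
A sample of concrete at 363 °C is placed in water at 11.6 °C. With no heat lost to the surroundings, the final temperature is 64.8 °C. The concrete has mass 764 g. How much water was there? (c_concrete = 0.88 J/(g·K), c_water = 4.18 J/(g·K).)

m ≈ 902 g

Energy conservation, ΣQ = 0:
764·0.88·(64.8 − 363) + m·4.18·(64.8 − 11.6) = 0
222.38 m = 200486
m = 200486/222.38 ≈ 901.6 g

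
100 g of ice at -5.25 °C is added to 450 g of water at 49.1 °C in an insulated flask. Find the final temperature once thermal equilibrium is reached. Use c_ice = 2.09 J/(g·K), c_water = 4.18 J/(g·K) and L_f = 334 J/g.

T_f ≈ 25.2 °C

Setting the total heat transfer to zero:
ice -5.25→0 °C: 100·2.09·5.25 = 1097.2; fusion: m_ice L_f = 100·334 = 33400; meltwater 0→T: 100·4.18·T = 418 T; water cools: 450·4.18·(T − 49.1) = 1881(T − 49.1)
2299 T = 92357 − 34497 = 57860
T ≈ 25.17 °C. Since T > 0 °C, the all-ice-melts assumption holds.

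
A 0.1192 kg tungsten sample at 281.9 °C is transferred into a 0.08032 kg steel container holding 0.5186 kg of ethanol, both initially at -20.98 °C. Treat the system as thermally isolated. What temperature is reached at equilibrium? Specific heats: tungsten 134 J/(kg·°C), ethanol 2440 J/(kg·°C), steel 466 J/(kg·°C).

T_f ≈ -17.3 °C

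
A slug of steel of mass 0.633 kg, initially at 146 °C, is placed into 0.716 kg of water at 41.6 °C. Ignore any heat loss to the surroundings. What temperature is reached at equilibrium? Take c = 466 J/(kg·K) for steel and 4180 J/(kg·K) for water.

With ΣQ=0 the equilibrium temperature is the m·c-weighted mean:
T_f = (294.98×146 + 2992.9×41.6) / (294.98 + 2992.9)
    = 167571 / 3287.9 ≈ 50.97 °C

T_f ≈ 51.0 °C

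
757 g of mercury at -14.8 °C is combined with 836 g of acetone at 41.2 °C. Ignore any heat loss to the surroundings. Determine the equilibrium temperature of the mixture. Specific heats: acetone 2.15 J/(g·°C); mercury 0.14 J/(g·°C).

Set heat shed by the hot body equal to heat absorbed by the cold body:
836*2.15*(41.2 − T) = 757*0.14*(T − (-14.8))
1797.4(41.2 − T) = 105.98(T − (-14.8))
1903.4 T = 72484  ⇒  T ≈ 38.08 °C

T_f ≈ 38.1 °C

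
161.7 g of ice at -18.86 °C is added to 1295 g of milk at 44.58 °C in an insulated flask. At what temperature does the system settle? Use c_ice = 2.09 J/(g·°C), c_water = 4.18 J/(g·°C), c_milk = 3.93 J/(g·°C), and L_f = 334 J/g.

T_f ≈ 28.9 °C

Taking heat into each body as positive, Σ m c ΔT = 0:
warm ice to 0 °C: 161.7·2.09·(0 − (-18.86)) = 6373.8
  fusion: m_ice L_f = 161.7·334 = 54008
  warm the meltwater: 675.91 T
  milk cools: 1295·3.93·(T − 44.58) = 5089.4(T − 44.58)
5765.3 T = 226883 − 60382 = 166502
T ≈ 28.88 °C — above 0 °C, consistent with complete melting.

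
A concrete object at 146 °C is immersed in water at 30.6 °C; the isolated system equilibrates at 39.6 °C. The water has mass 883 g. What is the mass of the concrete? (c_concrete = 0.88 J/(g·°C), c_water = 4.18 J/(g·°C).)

m ≈ 355 g

|Q_concrete| = |Q_water|:
m·0.88·(146 − 39.6) = 883·4.18·(39.6 − 30.6)
93.63 m = 33218  ⇒  m ≈ 354.8 g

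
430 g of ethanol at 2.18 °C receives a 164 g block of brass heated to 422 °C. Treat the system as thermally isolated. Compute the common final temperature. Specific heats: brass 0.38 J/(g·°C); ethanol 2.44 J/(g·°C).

Taking heat into each body as positive, Σ m c ΔT = 0:
164*0.38*(T − 422) + 430*2.44*(T − 2.18) = 0
62.32(T − 422) + 1049.2(T − 2.18) = 0
(62.32 + 1049.2) T = 62.32*422 + 1049.2*2.18
T = 28586 / 1111.5 = 25.7 °C

T_f ≈ 25.7 °C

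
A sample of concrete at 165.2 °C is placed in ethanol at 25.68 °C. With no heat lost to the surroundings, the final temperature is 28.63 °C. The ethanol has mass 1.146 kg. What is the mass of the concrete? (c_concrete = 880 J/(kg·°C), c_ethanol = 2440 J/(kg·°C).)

m ≈ 0.0686 kg

Heat lost by the concrete = heat gained by the ethanol:
m·880·(165.2 − 28.63) = 1.146·2440·(28.63 − 25.68)
120182 m = 8248.9  ⇒  m ≈ 0.06864 kg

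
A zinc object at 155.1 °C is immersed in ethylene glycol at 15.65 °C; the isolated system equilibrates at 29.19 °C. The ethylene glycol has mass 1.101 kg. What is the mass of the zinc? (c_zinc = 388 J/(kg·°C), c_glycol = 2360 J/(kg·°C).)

m ≈ 0.72 kg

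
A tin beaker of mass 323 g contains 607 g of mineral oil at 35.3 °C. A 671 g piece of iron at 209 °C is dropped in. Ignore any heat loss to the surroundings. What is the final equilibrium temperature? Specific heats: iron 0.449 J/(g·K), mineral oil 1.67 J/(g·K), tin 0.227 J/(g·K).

T_f ≈ 73.0 °C

Net heat exchanged in the isolated system is zero:
671*0.449*(T − 209) + 607*1.67*(T − 35.3) + 323*0.227*(T − 35.3) = 0
301.28(T − 209) + 1013.7(T − 35.3) + 73.32(T − 35.3) = 0
(301.28 + 1013.7 + 73.32) T = 301.28*209 + 1013.7*35.3 + 73.32*35.3
T = 101339 / 1388.3 = 73 °C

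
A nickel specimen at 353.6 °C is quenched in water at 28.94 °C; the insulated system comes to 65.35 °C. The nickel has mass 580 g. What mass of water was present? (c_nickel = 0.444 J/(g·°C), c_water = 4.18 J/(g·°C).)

m ≈ 488 g

|Q_nickel| = |Q_water|:
580·0.444·(353.6 − 65.35) = m·4.18·(65.35 − 28.94)
152.19 m = 74230  ⇒  m ≈ 487.7 g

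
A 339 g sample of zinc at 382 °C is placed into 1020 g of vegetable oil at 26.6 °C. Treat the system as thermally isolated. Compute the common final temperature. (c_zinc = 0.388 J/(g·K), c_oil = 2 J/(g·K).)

Taking heat into each body as positive, Σ m c ΔT = 0:
339*0.388*(T − 382) + 1020*2*(T − 26.6) = 0
131.53(T − 382) + 2040(T − 26.6) = 0
(131.53 + 2040) T = 131.53*382 + 2040*26.6
T = 104509 / 2171.5 = 48.1 °C

T_f ≈ 48.1 °C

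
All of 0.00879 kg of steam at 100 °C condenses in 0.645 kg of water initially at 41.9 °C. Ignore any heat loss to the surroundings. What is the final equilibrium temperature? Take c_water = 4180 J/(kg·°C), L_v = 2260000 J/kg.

Net heat exchanged in the isolated system is zero:
latent heat released on condensation: 0.00879×2260000 = 19865; condensate cools 100→T: 0.00879×4180×(T − 100) = 36.74(T − 100); water warms: 0.645×4180×(T − 41.9) = 2696.1(T − 41.9)
2732.8 T = 19865 + 3674.2 + 112967 = 136506
T ≈ 49.95 °C — below 100 °C, confirming all the steam condensed.

T_f ≈ 50.0 °C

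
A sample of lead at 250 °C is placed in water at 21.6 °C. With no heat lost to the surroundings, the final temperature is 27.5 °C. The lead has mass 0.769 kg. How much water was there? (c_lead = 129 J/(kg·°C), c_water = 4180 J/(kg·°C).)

|Q_lead| = |Q_water|:
0.769·129·(250 − 27.5) = m·4180·(27.5 − 21.6)
24662 m = 22072  ⇒  m ≈ 0.895 kg

m ≈ 0.895 kg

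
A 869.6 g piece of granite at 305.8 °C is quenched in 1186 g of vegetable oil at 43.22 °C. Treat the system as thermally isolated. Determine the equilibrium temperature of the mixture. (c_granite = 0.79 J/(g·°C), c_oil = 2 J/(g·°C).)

Set heat shed by the hot body equal to heat absorbed by the cold body:
869.6*0.79*(305.8 − T) = 1186*2*(T − 43.22)
686.98(305.8 − T) = 2372(T − 43.22)
3059 T = 312598  ⇒  T ≈ 102.19 °C

T_f ≈ 102.2 °C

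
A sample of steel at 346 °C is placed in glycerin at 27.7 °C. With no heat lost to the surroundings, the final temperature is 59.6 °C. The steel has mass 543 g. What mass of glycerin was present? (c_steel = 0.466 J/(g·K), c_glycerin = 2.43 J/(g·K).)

Energy conservation, ΣQ = 0:
543×0.466×(59.6 − 346) + m×2.43×(59.6 − 27.7) = 0
77.52 m = 72470
m = 72470/77.52 ≈ 934.9 g

m ≈ 935 g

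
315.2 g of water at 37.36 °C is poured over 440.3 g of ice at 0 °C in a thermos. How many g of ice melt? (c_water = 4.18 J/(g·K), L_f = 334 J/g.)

Heat available from the water dropping to 0 °C: 315.2×4.18×37.36 = 49223 J.
Melting all 440.3 g of ice would need 440.3×334 = 147060 J.
Since 49223 < 147060 J, not all the ice melts; equilibrium is at 0 °C.
Mass melted = 49223/334 ≈ 147.4 g.

m_melted ≈ 147 g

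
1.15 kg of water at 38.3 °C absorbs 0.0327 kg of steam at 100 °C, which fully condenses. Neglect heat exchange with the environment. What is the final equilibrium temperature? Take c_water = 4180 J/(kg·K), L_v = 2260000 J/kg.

T_f ≈ 55.0 °C

Let T be the final temperature. ΣQ_i = 0:
latent heat released on condensation: 0.0327·2260000 = 73902; condensate cools 100→T: 0.0327·4180·(T − 100) = 136.69(T − 100); water warms: 1.15·4180·(T − 38.3) = 4807(T − 38.3)
4943.7 T = 73902 + 13669 + 184108 = 271679
T ≈ 54.95 °C, under the boiling point, so the assumption holds.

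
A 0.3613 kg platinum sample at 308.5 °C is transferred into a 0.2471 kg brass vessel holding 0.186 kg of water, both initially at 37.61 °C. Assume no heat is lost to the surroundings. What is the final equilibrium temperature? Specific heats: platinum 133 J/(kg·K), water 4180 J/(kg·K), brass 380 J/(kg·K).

T_f ≈ 51.8 °C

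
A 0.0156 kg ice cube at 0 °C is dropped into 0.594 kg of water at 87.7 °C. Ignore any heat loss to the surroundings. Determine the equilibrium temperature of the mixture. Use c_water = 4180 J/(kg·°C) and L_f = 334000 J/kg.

T_f ≈ 83.4 °C

Heat gained plus heat lost sum to zero:
melt ice: 0.0156·334000 = 5210.4; meltwater 0→T: 0.0156·4180·T = 65.21 T; water: 2482.9(T − 87.7)
2548.1 T = 217752 − 5210.4 = 212542
T ≈ 83.41 °C (positive, so assuming full melt was valid).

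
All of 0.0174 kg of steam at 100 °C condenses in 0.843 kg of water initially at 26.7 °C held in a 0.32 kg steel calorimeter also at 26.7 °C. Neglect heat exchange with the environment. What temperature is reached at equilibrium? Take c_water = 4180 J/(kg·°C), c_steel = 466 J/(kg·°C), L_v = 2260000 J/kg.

Let T be the final temperature. ΣQ_i = 0:
steam→water at 100 °C releases m L_v = 0.0174×2260000 = 39324; condensate cools 100→T: 0.0174×4180×(T − 100) = 72.73(T − 100); water warms: 0.843×4180×(T − 26.7) = 3523.7(T − 26.7); cup: 149.12(T − 26.7)
3745.6 T = 39324 + 7273.2 + 98065 = 144663
T ≈ 38.62 °C — below 100 °C, confirming all the steam condensed.

T_f ≈ 38.6 °C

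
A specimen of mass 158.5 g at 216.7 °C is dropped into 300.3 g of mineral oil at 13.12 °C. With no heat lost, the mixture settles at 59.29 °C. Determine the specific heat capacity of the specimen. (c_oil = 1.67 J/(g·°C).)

c ≈ 0.928 J/(g·°C)

m_s c (T_s − T_f) = m_oil c_oil (T_f − T_0):
158.5·c·(216.7 − 59.29) = 300.3·1.67·(59.29 − 13.12)
24949 c = 23154  ⇒  c ≈ 0.928 J/(g·°C)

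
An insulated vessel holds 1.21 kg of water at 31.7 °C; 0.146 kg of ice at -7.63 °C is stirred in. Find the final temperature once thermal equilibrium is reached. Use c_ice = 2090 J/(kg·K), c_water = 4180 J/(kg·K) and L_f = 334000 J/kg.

Conservation of energy gives ΣQ = 0:
ice -7.63→0 °C: 0.146×2090×7.63 = 2328.2; fusion: m_ice L_f = 0.146×334000 = 48764; warm the meltwater: 610.28 T; water cools: 1.21×4180×(T − 31.7) = 5057.8(T − 31.7)
5668.1 T = 160332 − 51092 = 109240
T ≈ 19.27 °C (positive, so assuming full melt was valid).

T_f ≈ 19.3 °C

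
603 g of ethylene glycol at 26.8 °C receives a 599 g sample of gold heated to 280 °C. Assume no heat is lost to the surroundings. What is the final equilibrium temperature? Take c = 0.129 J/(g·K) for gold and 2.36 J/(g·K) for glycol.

T_f ≈ 39.8 °C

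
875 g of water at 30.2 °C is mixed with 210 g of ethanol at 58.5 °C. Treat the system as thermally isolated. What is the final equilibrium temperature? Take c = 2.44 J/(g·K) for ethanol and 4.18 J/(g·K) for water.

T_f ≈ 33.7 °C

Let T be the final temperature. ΣQ_i = 0:
210·2.44·(T − 58.5) + 875·4.18·(T − 30.2) = 0
(512.4 + 3657.5) T = 512.4·58.5 + 3657.5·30.2
T = 140432/4169.9 ≈ 33.68 °C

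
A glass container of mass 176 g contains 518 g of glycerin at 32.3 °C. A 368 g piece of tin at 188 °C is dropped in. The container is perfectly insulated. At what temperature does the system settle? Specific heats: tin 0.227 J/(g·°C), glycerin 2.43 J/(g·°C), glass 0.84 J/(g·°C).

Energy conservation, ΣQ = 0:
368·0.227·(T − 188) + 518·2.43·(T − 32.3) + 176·0.84·(T − 32.3) = 0
83.54(T − 188) + 1258.7(T − 32.3) + 147.84(T − 32.3) = 0
1490.1 T = 61137
T = 61137 / 1490.1 = 41 °C

T_f ≈ 41.0 °C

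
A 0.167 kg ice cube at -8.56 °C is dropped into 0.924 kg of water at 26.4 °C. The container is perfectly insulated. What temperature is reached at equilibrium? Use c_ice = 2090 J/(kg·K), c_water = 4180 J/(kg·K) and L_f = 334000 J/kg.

T_f ≈ 9.5 °C

Energy conservation, ΣQ = 0:
warm ice to 0 °C: 0.167·2090·(0 − (-8.56)) = 2987.7; melt ice: 0.167·334000 = 55778; meltwater 0→T: 0.167·4180·T = 698.06 T; water: 3862.3(T − 26.4)
4560.4 T = 101965 − 58766 = 43200
T ≈ 9.47 °C. Since T > 0 °C, the all-ice-melts assumption holds.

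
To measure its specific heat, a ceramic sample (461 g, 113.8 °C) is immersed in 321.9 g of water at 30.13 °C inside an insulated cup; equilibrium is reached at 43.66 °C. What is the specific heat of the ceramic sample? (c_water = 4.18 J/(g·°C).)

Heat gained plus heat lost sum to zero:
461×c×(43.66 − 113.8) + 321.9×4.18×(43.66 − 30.13) = 0
-32335 c = -18205
c = -18205/-32335 ≈ 0.563 J/(g·°C)

c ≈ 0.563 J/(g·°C)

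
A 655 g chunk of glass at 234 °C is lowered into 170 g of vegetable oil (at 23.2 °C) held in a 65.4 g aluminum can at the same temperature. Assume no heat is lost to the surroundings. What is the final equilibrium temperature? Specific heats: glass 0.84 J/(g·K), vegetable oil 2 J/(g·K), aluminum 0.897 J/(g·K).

T_f ≈ 145.4 °C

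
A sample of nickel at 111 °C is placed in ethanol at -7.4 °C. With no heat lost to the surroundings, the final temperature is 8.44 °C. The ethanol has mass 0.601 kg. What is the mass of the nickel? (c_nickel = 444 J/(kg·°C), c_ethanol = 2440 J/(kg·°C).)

m ≈ 0.51 kg

Heat lost by the nickel = heat gained by the ethanol:
m·444·(111 − 8.44) = 0.601·2440·(8.44 − (-7.4))
45537 m = 23228  ⇒  m ≈ 0.5101 kg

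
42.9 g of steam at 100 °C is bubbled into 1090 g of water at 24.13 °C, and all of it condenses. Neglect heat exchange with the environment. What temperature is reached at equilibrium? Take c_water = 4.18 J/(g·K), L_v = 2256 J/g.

T_f ≈ 47.4 °C

Conservation of energy gives ΣQ = 0:
steam→water at 100 °C releases m L_v = 42.9×2256 = 96782
  condensed water 100 °C→T: 179.32(T − 100)
  original water: 4556.2(T − 24.13)
4735.5 T = 96782 + 17932 + 109941 = 224656
T ≈ 47.44 °C — below 100 °C, confirming all the steam condensed.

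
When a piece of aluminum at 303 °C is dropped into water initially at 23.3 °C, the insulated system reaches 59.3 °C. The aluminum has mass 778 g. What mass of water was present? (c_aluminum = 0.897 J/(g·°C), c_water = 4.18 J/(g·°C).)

|Q_aluminum| = |Q_water|:
778·0.897·(303 − 59.3) = m·4.18·(59.3 − 23.3)
150.48 m = 170070  ⇒  m ≈ 1130 g

m ≈ 1130 g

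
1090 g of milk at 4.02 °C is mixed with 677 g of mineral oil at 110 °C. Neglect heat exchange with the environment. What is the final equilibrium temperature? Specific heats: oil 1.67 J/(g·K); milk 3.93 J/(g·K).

|Q_oil| = |Q_milk|:
677×1.67×(110 − T) = 1090×3.93×(T − 4.02)
1130.6(110 − T) = 4283.7(T − 4.02)
5414.3 T = 141585  ⇒  T ≈ 26.15 °C

T_f ≈ 26.2 °C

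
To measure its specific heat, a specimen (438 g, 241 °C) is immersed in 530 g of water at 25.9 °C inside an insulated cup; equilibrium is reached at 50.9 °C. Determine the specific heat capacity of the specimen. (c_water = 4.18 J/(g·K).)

Heat lost by the specimen = heat gained by the water:
438×c×(241 − 50.9) = 530×4.18×(50.9 − 25.9)
83264 c = 55385  ⇒  c ≈ 0.6652 J/(g·K)

c ≈ 0.665 J/(g·K)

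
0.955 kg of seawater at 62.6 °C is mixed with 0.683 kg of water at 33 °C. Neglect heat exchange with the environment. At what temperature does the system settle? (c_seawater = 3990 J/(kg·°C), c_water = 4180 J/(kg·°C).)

T_f ≈ 49.9 °C

Net heat exchanged in the isolated system is zero:
0.955·3990·(T − 62.6) + 0.683·4180·(T − 33) = 0
3810.4(T − 62.6) + 2854.9(T − 33) = 0
6665.4 T = 332747
T = 332747 / 6665.4 = 49.9 °C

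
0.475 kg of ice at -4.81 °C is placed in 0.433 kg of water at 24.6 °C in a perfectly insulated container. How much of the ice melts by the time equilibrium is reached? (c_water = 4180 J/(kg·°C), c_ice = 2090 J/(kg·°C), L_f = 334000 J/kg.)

m_melted ≈ 0.119 kg

Cooling the water to 0 °C releases 0.433·4180·24.6 = 44525 J.
Warming the ice to 0 °C takes 0.475·2090·4.81 = 4775.1 J, leaving 39749 J for melting.
Fully melting the ice requires m_ice L_f = 0.475·334000 = 158650 J.
That's not enough to melt it all — equilibrium is at 0 °C with ice remaining.
Mass melted = 39749/334000 ≈ 0.119 kg.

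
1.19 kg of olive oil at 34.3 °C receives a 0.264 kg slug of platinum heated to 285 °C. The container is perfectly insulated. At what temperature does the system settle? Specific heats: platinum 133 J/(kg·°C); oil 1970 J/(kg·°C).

T_f ≈ 38.0 °C

T_f is the heat-capacity-weighted average of the initial temperatures:
T_f = (35.11×285 + 2344.3×34.3) / (35.11 + 2344.3)
    = 90416 / 2379.4 ≈ 38.00 °C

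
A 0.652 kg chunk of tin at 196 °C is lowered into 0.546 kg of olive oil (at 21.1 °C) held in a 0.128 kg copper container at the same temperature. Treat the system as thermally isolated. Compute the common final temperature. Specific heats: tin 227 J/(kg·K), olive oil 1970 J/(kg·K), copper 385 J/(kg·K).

T_f ≈ 41.4 °C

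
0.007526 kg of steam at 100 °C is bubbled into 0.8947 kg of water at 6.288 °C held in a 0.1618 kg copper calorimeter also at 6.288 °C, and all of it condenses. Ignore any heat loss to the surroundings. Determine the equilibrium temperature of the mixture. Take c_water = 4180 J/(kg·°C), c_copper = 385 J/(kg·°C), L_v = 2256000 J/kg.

Heat gained plus heat lost sum to zero:
steam→water at 100 °C releases m L_v = 0.007526×2256000 = 16979
  condensate cools 100→T: 0.007526×4180×(T − 100) = 31.46(T − 100)
  water warms: 0.8947×4180×(T − 6.288) = 3739.8(T − 6.288)
  copper cup: 0.1618×385×(T − 6.288) = 62.29(T − 6.288)
3833.6 T = 16979 + 3145.9 + 23908 = 44032
T ≈ 11.49 °C (< 100 °C, so full condensation is consistent).

T_f ≈ 11.5 °C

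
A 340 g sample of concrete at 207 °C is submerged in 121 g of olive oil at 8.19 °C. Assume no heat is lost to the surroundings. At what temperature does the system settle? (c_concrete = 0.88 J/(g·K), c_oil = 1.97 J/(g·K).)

T_f ≈ 118.8 °C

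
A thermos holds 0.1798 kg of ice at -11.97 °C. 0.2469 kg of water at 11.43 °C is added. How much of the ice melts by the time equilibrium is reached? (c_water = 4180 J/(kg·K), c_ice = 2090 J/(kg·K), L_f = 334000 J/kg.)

Heat available from the water dropping to 0 °C: 0.2469·4180·11.43 = 11796 J.
Of that, 0.1798·2090·11.97 = 4498.1 J goes to bring the ice to 0 °C, leaving 7298.1 J.
Fully melting the ice requires m_ice L_f = 0.1798·334000 = 60053 J.
7298.1 J < 60053 J, so only part of the ice melts and the system sits at 0 °C.
m_melt = 7298.1 / L_f = 0.02185 kg.

m_melted ≈ 0.0219 kg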